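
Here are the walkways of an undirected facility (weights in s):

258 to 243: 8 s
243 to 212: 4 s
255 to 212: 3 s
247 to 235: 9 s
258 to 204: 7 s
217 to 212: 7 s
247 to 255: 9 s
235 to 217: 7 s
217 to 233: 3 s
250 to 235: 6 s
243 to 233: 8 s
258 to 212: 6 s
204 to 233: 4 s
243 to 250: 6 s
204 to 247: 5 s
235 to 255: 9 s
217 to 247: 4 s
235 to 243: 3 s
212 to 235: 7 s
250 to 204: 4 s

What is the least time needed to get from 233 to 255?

13 s

Enumerating some paths:
233 - 204 - 247 - 255: 4+5+9 = 18
233 - 217 - 212 - 255: 3+7+3 = 13
233 - 217 - 247 - 255: 3+4+9 = 16
233 - 243 - 212 - 255: 8+4+3 = 15
The minimum is 13 s via 233 - 217 - 212 - 255.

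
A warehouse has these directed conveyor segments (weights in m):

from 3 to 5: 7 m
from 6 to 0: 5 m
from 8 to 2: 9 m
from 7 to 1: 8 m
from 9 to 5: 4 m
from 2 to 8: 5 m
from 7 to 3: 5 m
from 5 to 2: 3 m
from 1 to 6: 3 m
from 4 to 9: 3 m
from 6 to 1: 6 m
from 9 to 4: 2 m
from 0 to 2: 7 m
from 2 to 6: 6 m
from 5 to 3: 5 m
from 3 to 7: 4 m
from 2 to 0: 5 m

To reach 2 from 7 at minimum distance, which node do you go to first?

Compare a few routes:
7 - 1 - 6 - 0 - 2: 8+3+5+7 = 23
7 - 3 - 5 - 2: 5+7+3 = 15
The minimum is 15 m via 7 - 3 - 5 - 2.
So from 7 the first move is to 3.

3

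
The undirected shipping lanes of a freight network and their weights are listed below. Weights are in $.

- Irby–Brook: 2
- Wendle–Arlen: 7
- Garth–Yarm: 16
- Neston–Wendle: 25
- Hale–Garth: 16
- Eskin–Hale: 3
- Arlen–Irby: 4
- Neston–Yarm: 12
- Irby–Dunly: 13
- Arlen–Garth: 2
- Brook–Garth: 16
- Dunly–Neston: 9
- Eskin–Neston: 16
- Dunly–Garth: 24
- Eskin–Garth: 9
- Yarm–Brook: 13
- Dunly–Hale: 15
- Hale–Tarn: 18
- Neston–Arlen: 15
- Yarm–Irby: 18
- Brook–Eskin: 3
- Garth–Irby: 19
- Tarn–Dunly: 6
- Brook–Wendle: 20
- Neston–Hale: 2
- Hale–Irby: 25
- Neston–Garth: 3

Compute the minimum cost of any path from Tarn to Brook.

Shortest distances from Tarn:
Tarn: 0
Dunly: 6  (via Tarn)
Neston: 15  (via Dunly)
Hale: 17  (via Neston)
Garth: 18  (via Neston)
Irby: 19  (via Dunly)
Eskin: 20  (via Hale)
Arlen: 20  (via Garth)
Brook: 21  (via Irby)
Shortest route: Tarn–Dunly–Irby–Brook = $21.

$21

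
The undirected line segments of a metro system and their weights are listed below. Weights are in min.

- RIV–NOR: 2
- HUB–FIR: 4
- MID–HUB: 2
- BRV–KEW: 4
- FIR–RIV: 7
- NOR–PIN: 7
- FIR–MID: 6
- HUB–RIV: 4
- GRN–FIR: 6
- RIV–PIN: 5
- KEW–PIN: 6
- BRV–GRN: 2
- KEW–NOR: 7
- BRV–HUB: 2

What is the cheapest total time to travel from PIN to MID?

Settle nodes by increasing distance from PIN:
PIN: 0
RIV: 5  (via PIN)
KEW: 6  (via PIN)
NOR: 7  (via PIN)
HUB: 9  (via RIV)
BRV: 10  (via KEW)
MID: 11  (via HUB)
Shortest route: PIN–RIV–HUB–MID = 11 min.

11 min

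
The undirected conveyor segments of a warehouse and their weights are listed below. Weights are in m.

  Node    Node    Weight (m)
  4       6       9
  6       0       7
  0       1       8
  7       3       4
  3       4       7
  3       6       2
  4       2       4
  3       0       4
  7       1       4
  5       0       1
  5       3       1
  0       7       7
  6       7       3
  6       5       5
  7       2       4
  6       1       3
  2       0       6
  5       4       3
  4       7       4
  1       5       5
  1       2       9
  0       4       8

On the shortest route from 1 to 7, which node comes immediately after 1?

Compare a few routes:
1 - 7: 4 = 4
1 - 5 - 3 - 7: 5+1+4 = 10
1 - 6 - 7: 3+3 = 6
1 - 6 - 3 - 7: 3+2+4 = 9
Cheapest is 1 - 7 at 4 m.
So from 1 the first move is to 7.

7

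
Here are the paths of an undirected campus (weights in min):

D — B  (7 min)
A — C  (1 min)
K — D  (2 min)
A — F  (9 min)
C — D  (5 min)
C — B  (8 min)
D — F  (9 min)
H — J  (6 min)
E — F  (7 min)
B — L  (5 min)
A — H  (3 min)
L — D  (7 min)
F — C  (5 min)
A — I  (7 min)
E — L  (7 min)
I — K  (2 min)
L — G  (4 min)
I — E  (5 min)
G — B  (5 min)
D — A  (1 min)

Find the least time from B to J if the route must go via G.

26 min

Shortest B→G: B → G = 5
Shortest G→J: G → L → D → A → H → J = 21
Total via G: 5 + 21 = 26 min.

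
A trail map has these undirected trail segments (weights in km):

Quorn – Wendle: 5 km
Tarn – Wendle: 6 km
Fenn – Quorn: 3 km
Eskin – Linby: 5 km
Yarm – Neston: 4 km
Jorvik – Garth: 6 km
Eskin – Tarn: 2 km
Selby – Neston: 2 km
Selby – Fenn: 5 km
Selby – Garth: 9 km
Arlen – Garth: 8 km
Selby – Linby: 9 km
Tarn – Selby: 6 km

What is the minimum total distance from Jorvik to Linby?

Compare a few routes:
Jorvik → Garth → Selby → Linby: 6+9+9 = 24
Jorvik → Garth → Selby → Tarn → Eskin → Linby: 6+9+6+2+5 = 28
Cheapest is Jorvik → Garth → Selby → Linby at 24 km.

24 km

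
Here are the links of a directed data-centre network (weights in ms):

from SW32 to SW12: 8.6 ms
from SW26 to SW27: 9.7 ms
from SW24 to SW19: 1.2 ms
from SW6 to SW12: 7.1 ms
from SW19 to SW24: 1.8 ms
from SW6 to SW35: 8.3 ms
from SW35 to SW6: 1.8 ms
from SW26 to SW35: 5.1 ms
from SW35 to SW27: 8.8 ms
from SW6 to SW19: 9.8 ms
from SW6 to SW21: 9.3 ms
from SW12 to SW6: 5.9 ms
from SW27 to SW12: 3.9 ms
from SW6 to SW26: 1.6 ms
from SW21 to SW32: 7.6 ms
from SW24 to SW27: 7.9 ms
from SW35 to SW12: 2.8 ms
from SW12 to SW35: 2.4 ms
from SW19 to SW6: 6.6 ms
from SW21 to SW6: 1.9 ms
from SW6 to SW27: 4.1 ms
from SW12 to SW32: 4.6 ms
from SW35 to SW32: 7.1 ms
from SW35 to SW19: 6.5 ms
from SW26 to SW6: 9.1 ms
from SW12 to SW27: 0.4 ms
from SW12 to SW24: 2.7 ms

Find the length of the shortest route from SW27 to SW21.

17.4 ms

Shortest distances from SW27:
SW27: 0
SW12: 3.9  (via SW27)
SW35: 6.3  (via SW12)
SW24: 6.6  (via SW12)
SW19: 7.8  (via SW24)
SW6: 8.1  (via SW35)
SW32: 8.5  (via SW12)
SW26: 9.7  (via SW6)
SW21: 17.4  (via SW6)
Shortest route: SW27–SW12–SW35–SW6–SW21 = 17.4 ms.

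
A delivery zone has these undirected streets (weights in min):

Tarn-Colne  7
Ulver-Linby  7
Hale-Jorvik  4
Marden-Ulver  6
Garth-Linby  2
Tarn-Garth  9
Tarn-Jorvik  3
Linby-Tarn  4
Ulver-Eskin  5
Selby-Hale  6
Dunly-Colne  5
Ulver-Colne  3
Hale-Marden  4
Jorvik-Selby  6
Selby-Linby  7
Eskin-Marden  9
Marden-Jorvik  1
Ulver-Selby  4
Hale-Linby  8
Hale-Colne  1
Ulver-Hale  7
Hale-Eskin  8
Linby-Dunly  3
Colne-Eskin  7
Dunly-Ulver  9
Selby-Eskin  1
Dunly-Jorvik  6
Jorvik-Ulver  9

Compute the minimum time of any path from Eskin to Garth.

Compare a few routes:
Eskin → Ulver → Linby → Garth: 5+7+2 = 14
Eskin → Selby → Linby → Garth: 1+7+2 = 10
Eskin → Selby → Ulver → Linby → Garth: 1+4+7+2 = 14
Eskin → Selby → Jorvik → Tarn → Linby → Garth: 1+6+3+4+2 = 16
Cheapest is Eskin → Selby → Linby → Garth at 10 min.

10 min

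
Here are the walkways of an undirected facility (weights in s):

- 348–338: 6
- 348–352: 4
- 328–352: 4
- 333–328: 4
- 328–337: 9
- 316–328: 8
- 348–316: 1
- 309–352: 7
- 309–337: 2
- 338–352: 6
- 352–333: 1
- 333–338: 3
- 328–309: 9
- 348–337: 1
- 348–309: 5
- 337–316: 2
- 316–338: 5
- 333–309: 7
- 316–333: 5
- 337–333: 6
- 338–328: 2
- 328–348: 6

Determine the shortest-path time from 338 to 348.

6 s

Enumerating some paths:
338 - 348: 6 = 6
338 - 333 - 352 - 348: 3+1+4 = 8
Cheapest is 338 - 348 at 6 s.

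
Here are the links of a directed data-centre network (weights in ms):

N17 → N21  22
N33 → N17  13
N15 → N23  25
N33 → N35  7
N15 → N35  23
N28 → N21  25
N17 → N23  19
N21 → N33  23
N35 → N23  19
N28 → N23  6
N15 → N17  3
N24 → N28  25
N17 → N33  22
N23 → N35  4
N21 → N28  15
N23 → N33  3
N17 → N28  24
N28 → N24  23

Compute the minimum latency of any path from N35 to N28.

Enumerating some paths:
N35 → N23 → N33 → N17 → N28: 19+3+13+24 = 59
N35 → N23 → N33 → N17 → N21 → N28: 19+3+13+22+15 = 72
The minimum is 59 ms via N35 → N23 → N33 → N17 → N28.

59 ms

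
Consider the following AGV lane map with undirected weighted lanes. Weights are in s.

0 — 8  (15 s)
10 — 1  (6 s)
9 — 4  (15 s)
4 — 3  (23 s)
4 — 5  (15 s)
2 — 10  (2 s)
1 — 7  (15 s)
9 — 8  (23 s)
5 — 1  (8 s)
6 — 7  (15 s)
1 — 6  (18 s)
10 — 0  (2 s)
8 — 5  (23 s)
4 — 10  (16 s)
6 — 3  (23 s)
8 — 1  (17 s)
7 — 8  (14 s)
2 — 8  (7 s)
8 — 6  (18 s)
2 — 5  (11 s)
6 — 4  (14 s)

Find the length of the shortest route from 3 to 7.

Settle nodes by increasing distance from 3:
3: 0
4: 23  (via 3)
6: 23  (via 3)
5: 38  (via 4)
7: 38  (via 6)
Shortest route: 3 → 6 → 7 = 38 s.

38 s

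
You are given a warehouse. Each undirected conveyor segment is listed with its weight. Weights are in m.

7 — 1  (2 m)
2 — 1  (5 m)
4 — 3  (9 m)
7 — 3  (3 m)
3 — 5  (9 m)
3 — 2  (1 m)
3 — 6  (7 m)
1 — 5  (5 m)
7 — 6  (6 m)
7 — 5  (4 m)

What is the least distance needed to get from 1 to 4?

Shortest distances from 1:
1: 0
7: 2  (via 1)
2: 5  (via 1)
3: 5  (via 7)
5: 5  (via 1)
6: 8  (via 7)
4: 14  (via 3)
Shortest route: 1–7–3–4 = 14 m.

14 m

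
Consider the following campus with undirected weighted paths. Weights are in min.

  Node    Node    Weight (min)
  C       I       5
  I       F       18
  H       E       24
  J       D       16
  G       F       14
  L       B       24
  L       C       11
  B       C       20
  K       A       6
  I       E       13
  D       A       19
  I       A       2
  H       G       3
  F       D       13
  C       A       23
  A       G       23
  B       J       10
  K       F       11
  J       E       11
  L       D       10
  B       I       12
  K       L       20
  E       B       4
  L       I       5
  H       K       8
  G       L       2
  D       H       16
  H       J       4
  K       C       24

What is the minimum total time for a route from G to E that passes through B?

21 min

Best G to B: G–H–J–B costing 17
Best B to E: B–E costing 4
Total via B: 17 + 4 = 21 min.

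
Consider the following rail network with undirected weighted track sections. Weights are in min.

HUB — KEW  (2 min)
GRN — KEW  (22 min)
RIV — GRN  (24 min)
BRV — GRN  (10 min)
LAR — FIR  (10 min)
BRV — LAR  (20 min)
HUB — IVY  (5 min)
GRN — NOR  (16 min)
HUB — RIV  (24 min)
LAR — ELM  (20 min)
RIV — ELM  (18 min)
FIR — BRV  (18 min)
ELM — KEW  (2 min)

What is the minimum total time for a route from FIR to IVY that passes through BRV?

Shortest FIR→BRV: FIR–BRV = 18
Shortest BRV→IVY: BRV–GRN–KEW–HUB–IVY = 39
Total via BRV: 18 + 39 = 57 min.

57 min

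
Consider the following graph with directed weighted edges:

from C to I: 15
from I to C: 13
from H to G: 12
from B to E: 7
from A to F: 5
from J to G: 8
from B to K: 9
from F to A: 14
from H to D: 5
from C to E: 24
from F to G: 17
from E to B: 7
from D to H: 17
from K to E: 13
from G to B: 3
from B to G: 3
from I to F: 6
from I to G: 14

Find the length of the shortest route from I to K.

Shortest distances from I:
I: 0
F: 6  (via I)
C: 13  (via I)
G: 14  (via I)
B: 17  (via G)
A: 20  (via F)
E: 24  (via B)
K: 26  (via B)
Shortest route: I–G–B–K = 26.

26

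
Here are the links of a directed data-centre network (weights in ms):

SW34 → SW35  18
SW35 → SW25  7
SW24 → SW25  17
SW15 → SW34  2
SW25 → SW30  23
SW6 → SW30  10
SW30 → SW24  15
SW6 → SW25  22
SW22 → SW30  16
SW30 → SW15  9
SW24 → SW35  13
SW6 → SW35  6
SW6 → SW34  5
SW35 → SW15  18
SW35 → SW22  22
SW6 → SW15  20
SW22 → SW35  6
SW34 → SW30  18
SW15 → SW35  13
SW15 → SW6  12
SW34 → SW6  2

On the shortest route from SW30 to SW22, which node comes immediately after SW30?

Enumerating some paths:
SW30 → SW15 → SW35 → SW22: 9+13+22 = 44
SW30 → SW15 → SW34 → SW6 → SW35 → SW22: 9+2+2+6+22 = 41
Cheapest is SW30 → SW15 → SW34 → SW6 → SW35 → SW22 at 41 ms.
So from SW30 the first move is to SW15.

SW15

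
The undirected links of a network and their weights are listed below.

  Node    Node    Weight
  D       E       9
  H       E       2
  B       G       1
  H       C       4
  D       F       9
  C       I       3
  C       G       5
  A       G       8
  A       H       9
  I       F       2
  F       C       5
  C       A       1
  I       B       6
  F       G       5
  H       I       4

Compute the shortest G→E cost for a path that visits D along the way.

Best G to D: G → F → D costing 14
Shortest D→E: D → E = 9
Total via D: 14 + 9 = 23.

23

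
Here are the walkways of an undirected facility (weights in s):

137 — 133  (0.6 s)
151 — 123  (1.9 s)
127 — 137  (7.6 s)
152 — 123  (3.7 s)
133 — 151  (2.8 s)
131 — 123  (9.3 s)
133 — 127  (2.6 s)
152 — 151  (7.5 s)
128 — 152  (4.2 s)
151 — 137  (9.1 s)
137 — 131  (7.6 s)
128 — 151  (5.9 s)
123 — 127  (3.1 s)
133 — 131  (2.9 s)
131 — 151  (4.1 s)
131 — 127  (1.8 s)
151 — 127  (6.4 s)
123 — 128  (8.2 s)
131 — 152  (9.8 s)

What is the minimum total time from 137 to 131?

3.5 s

Settle nodes by increasing distance from 137:
137: 0
133: 0.6  (via 137)
127: 3.2  (via 133)
151: 3.4  (via 133)
131: 3.5  (via 133)
Shortest route: 137 → 133 → 131 = 3.5 s.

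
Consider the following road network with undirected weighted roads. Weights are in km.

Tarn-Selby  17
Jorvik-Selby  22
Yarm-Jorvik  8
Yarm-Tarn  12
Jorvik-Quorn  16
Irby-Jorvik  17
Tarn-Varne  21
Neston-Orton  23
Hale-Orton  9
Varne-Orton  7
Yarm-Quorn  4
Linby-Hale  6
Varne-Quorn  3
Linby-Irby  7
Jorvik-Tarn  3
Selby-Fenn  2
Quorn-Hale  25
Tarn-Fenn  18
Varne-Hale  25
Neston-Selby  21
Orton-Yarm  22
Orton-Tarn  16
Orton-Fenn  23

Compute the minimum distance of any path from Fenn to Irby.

Settle nodes by increasing distance from Fenn:
Fenn: 0
Selby: 2  (via Fenn)
Tarn: 18  (via Fenn)
Jorvik: 21  (via Tarn)
Neston: 23  (via Selby)
Orton: 23  (via Fenn)
Yarm: 29  (via Jorvik)
Varne: 30  (via Orton)
Hale: 32  (via Orton)
Quorn: 33  (via Yarm)
Linby: 38  (via Hale)
Irby: 38  (via Jorvik)
Shortest route: Fenn–Tarn–Jorvik–Irby = 38 km.

38 km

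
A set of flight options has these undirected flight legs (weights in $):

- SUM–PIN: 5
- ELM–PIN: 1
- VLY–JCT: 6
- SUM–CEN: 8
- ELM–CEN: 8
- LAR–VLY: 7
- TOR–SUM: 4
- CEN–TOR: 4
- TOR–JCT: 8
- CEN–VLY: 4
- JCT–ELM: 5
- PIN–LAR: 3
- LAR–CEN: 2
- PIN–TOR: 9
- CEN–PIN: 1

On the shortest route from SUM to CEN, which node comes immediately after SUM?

Candidate routes:
SUM - TOR - CEN: 4+4 = 8
SUM - PIN - CEN: 5+1 = 6
SUM - CEN: 8 = 8
The minimum is $6 via SUM - PIN - CEN.
So from SUM the first move is to PIN.

PIN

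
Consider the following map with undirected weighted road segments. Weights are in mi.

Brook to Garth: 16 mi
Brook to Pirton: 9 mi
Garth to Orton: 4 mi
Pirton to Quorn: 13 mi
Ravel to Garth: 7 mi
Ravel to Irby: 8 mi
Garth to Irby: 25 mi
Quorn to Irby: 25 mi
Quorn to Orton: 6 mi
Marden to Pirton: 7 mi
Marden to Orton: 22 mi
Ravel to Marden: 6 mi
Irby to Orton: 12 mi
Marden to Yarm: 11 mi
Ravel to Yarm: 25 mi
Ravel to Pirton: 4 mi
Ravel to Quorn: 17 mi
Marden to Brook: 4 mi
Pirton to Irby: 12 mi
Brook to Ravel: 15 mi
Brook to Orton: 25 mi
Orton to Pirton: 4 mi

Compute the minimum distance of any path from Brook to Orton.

Enumerating some paths:
Brook → Marden → Pirton → Orton: 4+7+4 = 15
Brook → Pirton → Orton: 9+4 = 13
Cheapest is Brook → Pirton → Orton at 13 mi.

13 mi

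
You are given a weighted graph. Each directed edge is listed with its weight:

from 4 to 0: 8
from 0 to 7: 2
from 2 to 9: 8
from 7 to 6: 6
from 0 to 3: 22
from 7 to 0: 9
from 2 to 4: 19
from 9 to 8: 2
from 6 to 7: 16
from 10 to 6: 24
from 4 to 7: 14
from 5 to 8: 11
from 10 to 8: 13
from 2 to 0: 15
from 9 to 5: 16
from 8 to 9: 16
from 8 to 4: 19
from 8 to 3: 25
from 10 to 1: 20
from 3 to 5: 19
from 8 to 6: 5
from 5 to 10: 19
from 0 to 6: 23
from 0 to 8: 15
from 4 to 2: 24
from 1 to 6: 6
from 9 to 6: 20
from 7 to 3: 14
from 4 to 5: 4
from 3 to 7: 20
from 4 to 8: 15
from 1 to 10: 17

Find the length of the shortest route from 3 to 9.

46

Compare a few routes:
3 → 5 → 8 → 9: 19+11+16 = 46
3 → 7 → 0 → 8 → 9: 20+9+15+16 = 60
Cheapest is 3 → 5 → 8 → 9 at 46.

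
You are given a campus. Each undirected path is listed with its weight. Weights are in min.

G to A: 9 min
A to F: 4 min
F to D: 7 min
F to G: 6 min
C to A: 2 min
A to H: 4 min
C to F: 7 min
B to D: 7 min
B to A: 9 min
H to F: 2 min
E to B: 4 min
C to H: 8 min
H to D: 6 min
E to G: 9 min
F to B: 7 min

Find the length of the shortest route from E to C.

15 min

Running Dijkstra from E:
E: 0
B: 4  (via E)
G: 9  (via E)
D: 11  (via B)
F: 11  (via B)
A: 13  (via B)
H: 13  (via F)
C: 15  (via A)
Shortest route: E → B → A → C = 15 min.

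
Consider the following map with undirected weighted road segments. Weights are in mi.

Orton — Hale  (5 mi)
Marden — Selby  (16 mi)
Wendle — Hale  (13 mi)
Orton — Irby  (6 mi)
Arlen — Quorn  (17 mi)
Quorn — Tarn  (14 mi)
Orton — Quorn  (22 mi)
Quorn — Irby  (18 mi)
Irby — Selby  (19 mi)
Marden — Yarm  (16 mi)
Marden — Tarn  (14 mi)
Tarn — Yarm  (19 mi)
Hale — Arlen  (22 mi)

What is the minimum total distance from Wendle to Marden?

Settle nodes by increasing distance from Wendle:
Wendle: 0
Hale: 13  (via Wendle)
Orton: 18  (via Hale)
Irby: 24  (via Orton)
Arlen: 35  (via Hale)
Quorn: 40  (via Orton)
Selby: 43  (via Irby)
Tarn: 54  (via Quorn)
Marden: 59  (via Selby)
Shortest route: Wendle → Hale → Orton → Irby → Selby → Marden = 59 mi.

59 mi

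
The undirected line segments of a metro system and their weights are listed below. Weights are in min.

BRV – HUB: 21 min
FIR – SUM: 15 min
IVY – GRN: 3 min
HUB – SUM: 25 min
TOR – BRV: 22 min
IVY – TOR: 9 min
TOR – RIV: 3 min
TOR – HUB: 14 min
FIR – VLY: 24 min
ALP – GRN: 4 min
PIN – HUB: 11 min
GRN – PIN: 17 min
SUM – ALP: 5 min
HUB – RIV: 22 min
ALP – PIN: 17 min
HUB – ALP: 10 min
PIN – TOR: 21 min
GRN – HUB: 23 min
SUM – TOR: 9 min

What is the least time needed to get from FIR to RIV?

27 min

Enumerating some paths:
FIR - SUM - ALP - GRN - IVY - TOR - RIV: 15+5+4+3+9+3 = 39
FIR - SUM - TOR - RIV: 15+9+3 = 27
The minimum is 27 min via FIR - SUM - TOR - RIV.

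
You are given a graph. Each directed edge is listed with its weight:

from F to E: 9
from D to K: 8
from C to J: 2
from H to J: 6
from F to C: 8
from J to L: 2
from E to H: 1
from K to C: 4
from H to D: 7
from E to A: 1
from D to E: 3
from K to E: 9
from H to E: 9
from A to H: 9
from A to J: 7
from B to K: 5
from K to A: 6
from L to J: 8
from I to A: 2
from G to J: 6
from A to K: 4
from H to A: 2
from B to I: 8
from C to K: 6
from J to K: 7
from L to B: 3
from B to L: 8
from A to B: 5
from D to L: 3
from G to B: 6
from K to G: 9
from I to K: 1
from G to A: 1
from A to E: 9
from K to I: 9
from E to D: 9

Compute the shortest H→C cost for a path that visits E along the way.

18

Shortest H→E: H–E = 9
Best E to C: E–A–K–C costing 9
Total via E: 9 + 9 = 18.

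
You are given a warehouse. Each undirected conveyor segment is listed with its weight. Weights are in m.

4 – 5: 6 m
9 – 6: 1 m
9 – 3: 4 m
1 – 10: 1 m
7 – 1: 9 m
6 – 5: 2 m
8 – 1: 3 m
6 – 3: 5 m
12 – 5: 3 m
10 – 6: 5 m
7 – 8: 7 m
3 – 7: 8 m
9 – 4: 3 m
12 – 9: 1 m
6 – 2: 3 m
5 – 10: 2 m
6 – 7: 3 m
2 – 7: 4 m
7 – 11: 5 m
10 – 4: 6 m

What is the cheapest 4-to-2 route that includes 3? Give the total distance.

Best 4 to 3: 4 → 9 → 3 costing 7
Best 3 to 2: 3 → 6 → 2 costing 8
Total via 3: 7 + 8 = 15 m.

15 m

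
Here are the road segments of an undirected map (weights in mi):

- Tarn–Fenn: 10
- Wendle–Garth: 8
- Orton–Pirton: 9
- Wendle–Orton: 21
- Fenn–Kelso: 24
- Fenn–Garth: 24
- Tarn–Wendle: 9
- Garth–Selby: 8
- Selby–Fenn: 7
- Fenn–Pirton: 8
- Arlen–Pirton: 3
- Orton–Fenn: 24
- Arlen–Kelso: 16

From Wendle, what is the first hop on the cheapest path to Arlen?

Tarn

Candidate routes:
Wendle → Orton → Pirton → Arlen: 21+9+3 = 33
Wendle → Tarn → Fenn → Pirton → Arlen: 9+10+8+3 = 30
The minimum is 30 mi via Wendle → Tarn → Fenn → Pirton → Arlen.
So from Wendle the first move is to Tarn.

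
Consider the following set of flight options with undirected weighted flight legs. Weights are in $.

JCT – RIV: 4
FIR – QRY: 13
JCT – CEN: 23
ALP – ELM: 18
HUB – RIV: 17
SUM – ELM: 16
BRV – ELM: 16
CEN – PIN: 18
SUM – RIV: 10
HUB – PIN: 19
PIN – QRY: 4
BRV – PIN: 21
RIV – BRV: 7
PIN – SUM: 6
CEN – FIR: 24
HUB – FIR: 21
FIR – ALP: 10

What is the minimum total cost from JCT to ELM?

Settle nodes by increasing distance from JCT:
JCT: 0
RIV: 4  (via JCT)
BRV: 11  (via RIV)
SUM: 14  (via RIV)
PIN: 20  (via SUM)
HUB: 21  (via RIV)
CEN: 23  (via JCT)
QRY: 24  (via PIN)
ELM: 27  (via BRV)
Shortest route: JCT–RIV–BRV–ELM = $27.

$27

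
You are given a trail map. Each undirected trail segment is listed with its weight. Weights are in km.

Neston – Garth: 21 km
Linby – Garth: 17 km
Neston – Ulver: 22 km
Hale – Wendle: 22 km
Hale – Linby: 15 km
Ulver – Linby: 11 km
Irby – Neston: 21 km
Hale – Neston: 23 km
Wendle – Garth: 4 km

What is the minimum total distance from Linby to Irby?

Candidate routes:
Linby - Garth - Neston - Irby: 17+21+21 = 59
Linby - Hale - Neston - Irby: 15+23+21 = 59
Linby - Ulver - Neston - Irby: 11+22+21 = 54
The minimum is 54 km via Linby - Ulver - Neston - Irby.

54 km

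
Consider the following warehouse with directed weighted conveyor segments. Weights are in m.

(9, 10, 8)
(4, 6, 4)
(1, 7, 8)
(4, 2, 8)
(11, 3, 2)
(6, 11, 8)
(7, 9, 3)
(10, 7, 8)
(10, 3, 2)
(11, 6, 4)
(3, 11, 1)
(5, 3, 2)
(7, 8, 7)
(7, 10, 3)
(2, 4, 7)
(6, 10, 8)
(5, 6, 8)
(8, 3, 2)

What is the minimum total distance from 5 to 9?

Enumerating some paths:
5–3–11–6–10–7–9: 2+1+4+8+8+3 = 26
5–6–10–7–9: 8+8+8+3 = 27
The minimum is 26 m via 5–3–11–6–10–7–9.

26 m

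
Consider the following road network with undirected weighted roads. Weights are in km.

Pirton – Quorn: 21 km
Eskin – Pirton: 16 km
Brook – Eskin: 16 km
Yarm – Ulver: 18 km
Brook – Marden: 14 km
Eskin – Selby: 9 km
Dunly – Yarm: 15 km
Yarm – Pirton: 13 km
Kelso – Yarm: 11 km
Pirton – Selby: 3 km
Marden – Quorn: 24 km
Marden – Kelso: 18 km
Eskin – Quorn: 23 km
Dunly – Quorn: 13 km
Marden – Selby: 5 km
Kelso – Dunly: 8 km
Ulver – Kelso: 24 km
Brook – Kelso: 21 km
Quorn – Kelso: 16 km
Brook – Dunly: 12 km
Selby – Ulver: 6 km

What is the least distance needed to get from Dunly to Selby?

Shortest distances from Dunly:
Dunly: 0
Kelso: 8  (via Dunly)
Brook: 12  (via Dunly)
Quorn: 13  (via Dunly)
Yarm: 15  (via Dunly)
Marden: 26  (via Kelso)
Pirton: 28  (via Yarm)
Eskin: 28  (via Brook)
Selby: 31  (via Marden)
Shortest route: Dunly–Kelso–Marden–Selby = 31 km.

31 km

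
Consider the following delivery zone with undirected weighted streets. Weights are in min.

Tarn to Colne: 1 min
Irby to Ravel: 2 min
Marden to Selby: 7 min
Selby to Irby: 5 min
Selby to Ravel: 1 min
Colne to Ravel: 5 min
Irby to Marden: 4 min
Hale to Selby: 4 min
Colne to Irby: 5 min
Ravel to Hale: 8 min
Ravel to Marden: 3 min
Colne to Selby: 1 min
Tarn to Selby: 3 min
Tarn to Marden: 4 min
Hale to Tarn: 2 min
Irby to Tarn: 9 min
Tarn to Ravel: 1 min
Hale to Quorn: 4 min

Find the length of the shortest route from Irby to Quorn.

9 min

Enumerating some paths:
Irby–Ravel–Tarn–Hale–Quorn: 2+1+2+4 = 9
Irby–Ravel–Selby–Colne–Tarn–Hale–Quorn: 2+1+1+1+2+4 = 11
Irby–Ravel–Selby–Hale–Quorn: 2+1+4+4 = 11
The minimum is 9 min via Irby–Ravel–Tarn–Hale–Quorn.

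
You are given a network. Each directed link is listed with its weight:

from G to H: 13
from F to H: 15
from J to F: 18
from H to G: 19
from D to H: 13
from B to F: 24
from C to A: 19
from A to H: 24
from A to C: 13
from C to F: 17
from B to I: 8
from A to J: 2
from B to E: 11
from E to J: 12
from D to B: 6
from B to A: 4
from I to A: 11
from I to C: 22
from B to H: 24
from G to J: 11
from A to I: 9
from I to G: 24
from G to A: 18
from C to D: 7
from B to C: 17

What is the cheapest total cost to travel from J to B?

96

Shortest distances from J:
J: 0
F: 18  (via J)
H: 33  (via F)
G: 52  (via H)
A: 70  (via G)
I: 79  (via A)
C: 83  (via A)
D: 90  (via C)
B: 96  (via D)
Shortest route: J–F–H–G–A–C–D–B = 96.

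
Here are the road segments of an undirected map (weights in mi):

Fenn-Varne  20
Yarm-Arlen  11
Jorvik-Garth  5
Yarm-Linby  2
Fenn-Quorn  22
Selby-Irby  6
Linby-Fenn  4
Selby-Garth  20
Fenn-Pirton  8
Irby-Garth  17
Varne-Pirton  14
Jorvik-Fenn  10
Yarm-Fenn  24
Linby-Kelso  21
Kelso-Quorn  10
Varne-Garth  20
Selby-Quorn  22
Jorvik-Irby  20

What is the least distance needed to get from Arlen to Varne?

37 mi

Running Dijkstra from Arlen:
Arlen: 0
Yarm: 11  (via Arlen)
Linby: 13  (via Yarm)
Fenn: 17  (via Linby)
Pirton: 25  (via Fenn)
Jorvik: 27  (via Fenn)
Garth: 32  (via Jorvik)
Kelso: 34  (via Linby)
Varne: 37  (via Fenn)
Shortest route: Arlen–Yarm–Linby–Fenn–Varne = 37 mi.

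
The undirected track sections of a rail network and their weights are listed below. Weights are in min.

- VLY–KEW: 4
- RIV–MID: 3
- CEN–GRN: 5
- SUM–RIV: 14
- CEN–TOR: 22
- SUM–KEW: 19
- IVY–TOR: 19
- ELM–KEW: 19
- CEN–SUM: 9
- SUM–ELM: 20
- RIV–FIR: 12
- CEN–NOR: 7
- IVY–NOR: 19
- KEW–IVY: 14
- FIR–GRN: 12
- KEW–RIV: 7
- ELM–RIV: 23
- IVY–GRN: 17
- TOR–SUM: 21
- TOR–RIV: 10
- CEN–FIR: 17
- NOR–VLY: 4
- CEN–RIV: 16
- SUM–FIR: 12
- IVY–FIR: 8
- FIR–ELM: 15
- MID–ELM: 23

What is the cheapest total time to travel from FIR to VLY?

Compare a few routes:
FIR–IVY–KEW–VLY: 8+14+4 = 26
FIR–CEN–NOR–VLY: 17+7+4 = 28
FIR–RIV–KEW–VLY: 12+7+4 = 23
Cheapest is FIR–RIV–KEW–VLY at 23 min.

23 min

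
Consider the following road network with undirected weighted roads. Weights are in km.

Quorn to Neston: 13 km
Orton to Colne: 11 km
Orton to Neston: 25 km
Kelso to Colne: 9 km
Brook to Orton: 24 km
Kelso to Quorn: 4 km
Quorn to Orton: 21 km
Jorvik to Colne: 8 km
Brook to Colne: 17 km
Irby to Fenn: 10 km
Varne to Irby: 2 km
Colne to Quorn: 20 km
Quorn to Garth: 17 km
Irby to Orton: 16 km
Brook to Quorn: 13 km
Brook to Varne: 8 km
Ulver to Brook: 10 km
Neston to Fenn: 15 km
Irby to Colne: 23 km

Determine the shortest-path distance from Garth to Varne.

38 km

Shortest distances from Garth:
Garth: 0
Quorn: 17  (via Garth)
Kelso: 21  (via Quorn)
Brook: 30  (via Quorn)
Colne: 30  (via Kelso)
Neston: 30  (via Quorn)
Orton: 38  (via Quorn)
Varne: 38  (via Brook)
Shortest route: Garth → Quorn → Brook → Varne = 38 km.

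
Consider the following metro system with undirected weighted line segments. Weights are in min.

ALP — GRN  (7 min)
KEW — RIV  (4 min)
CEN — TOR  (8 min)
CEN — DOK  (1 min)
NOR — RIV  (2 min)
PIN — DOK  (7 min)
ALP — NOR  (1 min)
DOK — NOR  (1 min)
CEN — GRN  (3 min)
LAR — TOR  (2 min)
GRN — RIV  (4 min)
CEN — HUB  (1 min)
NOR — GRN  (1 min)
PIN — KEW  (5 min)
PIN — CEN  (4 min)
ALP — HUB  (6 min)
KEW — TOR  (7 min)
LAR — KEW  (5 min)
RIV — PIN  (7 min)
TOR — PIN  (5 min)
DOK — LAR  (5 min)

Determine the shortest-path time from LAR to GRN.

7 min

Compare a few routes:
LAR–KEW–RIV–NOR–GRN: 5+4+2+1 = 12
LAR–DOK–CEN–GRN: 5+1+3 = 9
LAR–DOK–NOR–GRN: 5+1+1 = 7
Cheapest is LAR–DOK–NOR–GRN at 7 min.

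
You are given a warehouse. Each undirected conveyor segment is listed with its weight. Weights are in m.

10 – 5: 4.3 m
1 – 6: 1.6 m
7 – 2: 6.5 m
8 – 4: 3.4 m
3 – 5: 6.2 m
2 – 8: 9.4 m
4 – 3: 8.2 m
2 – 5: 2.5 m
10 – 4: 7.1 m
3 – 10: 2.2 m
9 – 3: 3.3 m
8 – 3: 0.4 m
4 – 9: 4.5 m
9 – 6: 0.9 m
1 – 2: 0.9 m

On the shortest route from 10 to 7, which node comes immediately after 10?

Compare a few routes:
10 → 5 → 2 → 7: 4.3+2.5+6.5 = 13.3
10 → 3 → 5 → 2 → 7: 2.2+6.2+2.5+6.5 = 17.4
10 → 3 → 8 → 2 → 7: 2.2+0.4+9.4+6.5 = 18.5
10 → 3 → 9 → 6 → 1 → 2 → 7: 2.2+3.3+0.9+1.6+0.9+6.5 = 15.4
The minimum is 13.3 m via 10 → 5 → 2 → 7.
So from 10 the first move is to 5.

5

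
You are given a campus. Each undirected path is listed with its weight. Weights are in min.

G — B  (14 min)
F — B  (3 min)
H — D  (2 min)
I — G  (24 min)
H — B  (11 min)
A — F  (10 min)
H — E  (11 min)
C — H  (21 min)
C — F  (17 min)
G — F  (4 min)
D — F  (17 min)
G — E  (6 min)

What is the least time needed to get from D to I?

Running Dijkstra from D:
D: 0
H: 2  (via D)
B: 13  (via H)
E: 13  (via H)
F: 16  (via B)
G: 19  (via E)
C: 23  (via H)
A: 26  (via F)
I: 43  (via G)
Shortest route: D → H → E → G → I = 43 min.

43 min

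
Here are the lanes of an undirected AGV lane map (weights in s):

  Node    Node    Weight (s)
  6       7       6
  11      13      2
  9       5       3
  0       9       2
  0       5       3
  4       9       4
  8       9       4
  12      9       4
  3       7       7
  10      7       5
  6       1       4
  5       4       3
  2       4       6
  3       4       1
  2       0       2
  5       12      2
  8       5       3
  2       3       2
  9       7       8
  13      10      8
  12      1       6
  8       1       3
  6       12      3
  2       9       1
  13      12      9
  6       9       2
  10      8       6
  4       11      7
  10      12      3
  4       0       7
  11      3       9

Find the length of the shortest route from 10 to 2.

Enumerating some paths:
10 → 12 → 9 → 2: 3+4+1 = 8
10 → 12 → 6 → 9 → 2: 3+3+2+1 = 9
10 → 12 → 5 → 9 → 2: 3+2+3+1 = 9
10 → 12 → 5 → 0 → 2: 3+2+3+2 = 10
Cheapest is 10 → 12 → 9 → 2 at 8 s.

8 s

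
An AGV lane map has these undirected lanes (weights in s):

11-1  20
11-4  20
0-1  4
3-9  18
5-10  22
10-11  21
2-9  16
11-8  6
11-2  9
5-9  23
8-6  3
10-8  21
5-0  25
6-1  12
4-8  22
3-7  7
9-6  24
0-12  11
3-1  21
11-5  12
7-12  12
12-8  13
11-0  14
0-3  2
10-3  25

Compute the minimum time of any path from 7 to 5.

Shortest distances from 7:
7: 0
3: 7  (via 7)
0: 9  (via 3)
12: 12  (via 7)
1: 13  (via 0)
11: 23  (via 0)
6: 25  (via 1)
8: 25  (via 12)
9: 25  (via 3)
2: 32  (via 11)
10: 32  (via 3)
5: 34  (via 0)
Shortest route: 7 → 3 → 0 → 5 = 34 s.

34 s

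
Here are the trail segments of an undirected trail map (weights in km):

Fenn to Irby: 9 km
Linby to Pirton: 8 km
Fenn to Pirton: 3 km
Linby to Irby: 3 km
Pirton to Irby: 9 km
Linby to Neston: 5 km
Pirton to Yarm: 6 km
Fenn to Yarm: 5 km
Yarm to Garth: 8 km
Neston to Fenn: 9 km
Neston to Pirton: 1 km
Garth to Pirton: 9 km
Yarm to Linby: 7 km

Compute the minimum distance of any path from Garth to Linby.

15 km

Shortest distances from Garth:
Garth: 0
Yarm: 8  (via Garth)
Pirton: 9  (via Garth)
Neston: 10  (via Pirton)
Fenn: 12  (via Pirton)
Linby: 15  (via Yarm)
Shortest route: Garth → Yarm → Linby = 15 km.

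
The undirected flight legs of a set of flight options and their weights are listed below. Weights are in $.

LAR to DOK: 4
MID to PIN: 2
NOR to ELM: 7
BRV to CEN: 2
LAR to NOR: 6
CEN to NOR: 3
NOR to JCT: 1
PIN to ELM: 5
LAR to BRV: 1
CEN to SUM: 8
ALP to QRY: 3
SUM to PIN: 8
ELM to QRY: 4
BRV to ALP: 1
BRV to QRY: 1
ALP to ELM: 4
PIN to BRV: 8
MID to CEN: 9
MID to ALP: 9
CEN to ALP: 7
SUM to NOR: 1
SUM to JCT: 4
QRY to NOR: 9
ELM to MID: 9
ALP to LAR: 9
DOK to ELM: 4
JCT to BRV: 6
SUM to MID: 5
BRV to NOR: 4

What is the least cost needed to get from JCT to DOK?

Settle nodes by increasing distance from JCT:
JCT: 0
NOR: 1  (via JCT)
SUM: 2  (via NOR)
CEN: 4  (via NOR)
BRV: 5  (via NOR)
QRY: 6  (via BRV)
LAR: 6  (via BRV)
ALP: 6  (via BRV)
MID: 7  (via SUM)
ELM: 8  (via NOR)
PIN: 9  (via MID)
DOK: 10  (via LAR)
Shortest route: JCT → NOR → BRV → LAR → DOK = $10.

$10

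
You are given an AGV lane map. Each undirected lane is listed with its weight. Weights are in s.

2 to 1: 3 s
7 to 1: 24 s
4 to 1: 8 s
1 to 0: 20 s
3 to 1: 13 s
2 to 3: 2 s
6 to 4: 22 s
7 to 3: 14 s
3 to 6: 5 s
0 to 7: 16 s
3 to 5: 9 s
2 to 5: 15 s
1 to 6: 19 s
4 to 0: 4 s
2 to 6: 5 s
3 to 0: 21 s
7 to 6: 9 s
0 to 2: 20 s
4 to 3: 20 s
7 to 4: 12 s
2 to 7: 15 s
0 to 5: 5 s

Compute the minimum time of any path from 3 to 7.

Running Dijkstra from 3:
3: 0
2: 2  (via 3)
1: 5  (via 2)
6: 5  (via 3)
5: 9  (via 3)
4: 13  (via 1)
0: 14  (via 5)
7: 14  (via 3)
Shortest route: 3–7 = 14 s.

14 s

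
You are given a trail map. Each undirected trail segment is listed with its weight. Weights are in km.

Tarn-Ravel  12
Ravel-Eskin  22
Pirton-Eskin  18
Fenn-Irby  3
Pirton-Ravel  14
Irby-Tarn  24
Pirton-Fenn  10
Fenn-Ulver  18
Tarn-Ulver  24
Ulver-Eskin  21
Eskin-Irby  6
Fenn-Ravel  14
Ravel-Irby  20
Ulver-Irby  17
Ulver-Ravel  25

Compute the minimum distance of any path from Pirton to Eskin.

18 km

Candidate routes:
Pirton - Fenn - Irby - Eskin: 10+3+6 = 19
Pirton - Eskin: 18 = 18
Pirton - Ravel - Eskin: 14+22 = 36
Cheapest is Pirton - Eskin at 18 km.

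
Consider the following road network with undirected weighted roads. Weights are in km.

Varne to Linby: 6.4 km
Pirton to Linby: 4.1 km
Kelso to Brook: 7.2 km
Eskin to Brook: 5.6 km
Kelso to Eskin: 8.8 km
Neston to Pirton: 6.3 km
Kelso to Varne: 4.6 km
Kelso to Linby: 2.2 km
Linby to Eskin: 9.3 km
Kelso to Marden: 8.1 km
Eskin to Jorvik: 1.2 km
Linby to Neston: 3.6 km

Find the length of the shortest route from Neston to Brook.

13 km

Shortest distances from Neston:
Neston: 0
Linby: 3.6  (via Neston)
Kelso: 5.8  (via Linby)
Pirton: 6.3  (via Neston)
Varne: 10  (via Linby)
Eskin: 12.9  (via Linby)
Brook: 13  (via Kelso)
Shortest route: Neston → Linby → Kelso → Brook = 13 km.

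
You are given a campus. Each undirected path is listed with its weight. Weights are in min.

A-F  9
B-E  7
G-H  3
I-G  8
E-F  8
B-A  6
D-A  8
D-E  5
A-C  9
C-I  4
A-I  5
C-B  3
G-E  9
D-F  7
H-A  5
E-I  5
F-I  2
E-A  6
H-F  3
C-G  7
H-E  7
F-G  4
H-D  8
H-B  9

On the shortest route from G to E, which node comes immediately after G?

Compare a few routes:
G → E: 9 = 9
G → H → E: 3+7 = 10
The minimum is 9 min via G → E.
So from G the first move is to E.

E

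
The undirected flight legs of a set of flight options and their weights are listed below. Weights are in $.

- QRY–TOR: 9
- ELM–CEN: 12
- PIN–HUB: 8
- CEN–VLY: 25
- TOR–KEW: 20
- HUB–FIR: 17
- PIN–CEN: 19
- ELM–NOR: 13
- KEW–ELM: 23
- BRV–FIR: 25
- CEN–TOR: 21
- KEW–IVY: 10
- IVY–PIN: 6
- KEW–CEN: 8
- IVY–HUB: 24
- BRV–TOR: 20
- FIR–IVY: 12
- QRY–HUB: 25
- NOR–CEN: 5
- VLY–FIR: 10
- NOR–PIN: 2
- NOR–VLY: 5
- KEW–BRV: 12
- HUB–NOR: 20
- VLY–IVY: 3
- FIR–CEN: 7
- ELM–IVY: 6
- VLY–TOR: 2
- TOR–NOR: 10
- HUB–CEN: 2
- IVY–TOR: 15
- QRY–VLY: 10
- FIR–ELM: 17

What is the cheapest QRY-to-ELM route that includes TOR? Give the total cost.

Best QRY to TOR: QRY → TOR costing 9
Shortest TOR→ELM: TOR → VLY → IVY → ELM = 11
Total via TOR: 9 + 11 = $20.

$20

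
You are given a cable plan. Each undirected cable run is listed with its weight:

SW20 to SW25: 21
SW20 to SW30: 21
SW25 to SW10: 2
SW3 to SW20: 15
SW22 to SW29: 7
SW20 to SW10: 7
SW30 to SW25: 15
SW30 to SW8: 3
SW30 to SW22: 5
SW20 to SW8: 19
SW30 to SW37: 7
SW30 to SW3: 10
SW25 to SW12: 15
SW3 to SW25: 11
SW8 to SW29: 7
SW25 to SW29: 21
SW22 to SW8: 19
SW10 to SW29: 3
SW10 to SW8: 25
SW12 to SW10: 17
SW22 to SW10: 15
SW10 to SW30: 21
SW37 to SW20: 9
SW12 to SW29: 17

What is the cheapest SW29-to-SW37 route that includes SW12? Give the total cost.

Best SW29 to SW12: SW29–SW12 costing 17
Best SW12 to SW37: SW12–SW10–SW20–SW37 costing 33
Total via SW12: 17 + 33 = 50.

50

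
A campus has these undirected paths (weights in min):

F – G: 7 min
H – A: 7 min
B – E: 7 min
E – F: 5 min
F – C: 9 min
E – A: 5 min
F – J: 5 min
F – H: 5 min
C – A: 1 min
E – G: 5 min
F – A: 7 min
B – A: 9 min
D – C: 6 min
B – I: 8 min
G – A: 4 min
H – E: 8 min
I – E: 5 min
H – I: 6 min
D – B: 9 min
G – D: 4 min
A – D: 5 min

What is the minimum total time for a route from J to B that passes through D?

25 min

Shortest J→D: J–F–G–D = 16
Shortest D→B: D–B = 9
Total via D: 16 + 9 = 25 min.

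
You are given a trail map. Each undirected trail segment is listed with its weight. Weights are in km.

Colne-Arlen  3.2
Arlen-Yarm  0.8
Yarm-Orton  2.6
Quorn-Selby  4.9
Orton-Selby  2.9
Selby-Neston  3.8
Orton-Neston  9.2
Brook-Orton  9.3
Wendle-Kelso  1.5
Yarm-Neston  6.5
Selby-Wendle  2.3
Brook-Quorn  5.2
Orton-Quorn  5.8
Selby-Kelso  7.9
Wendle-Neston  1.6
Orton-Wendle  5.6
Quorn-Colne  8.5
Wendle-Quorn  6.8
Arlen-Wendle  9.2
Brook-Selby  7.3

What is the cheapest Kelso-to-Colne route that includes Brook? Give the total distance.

24.8 km

Best Kelso to Brook: Kelso → Wendle → Selby → Brook costing 11.1
Best Brook to Colne: Brook → Quorn → Colne costing 13.7
Total via Brook: 11.1 + 13.7 = 24.8 km.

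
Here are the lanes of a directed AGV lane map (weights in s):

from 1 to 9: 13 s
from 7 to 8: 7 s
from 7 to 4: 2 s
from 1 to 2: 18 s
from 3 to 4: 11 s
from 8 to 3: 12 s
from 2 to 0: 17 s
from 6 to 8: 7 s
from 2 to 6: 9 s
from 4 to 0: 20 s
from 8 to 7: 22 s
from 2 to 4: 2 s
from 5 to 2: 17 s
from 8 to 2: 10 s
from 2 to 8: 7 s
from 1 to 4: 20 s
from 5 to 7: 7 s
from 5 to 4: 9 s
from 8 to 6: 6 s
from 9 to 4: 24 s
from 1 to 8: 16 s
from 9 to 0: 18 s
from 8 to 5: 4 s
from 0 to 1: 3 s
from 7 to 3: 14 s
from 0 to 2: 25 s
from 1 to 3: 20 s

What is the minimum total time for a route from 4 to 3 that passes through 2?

60 s

Shortest 4→2: 4–0–1–2 = 41
Best 2 to 3: 2–8–3 costing 19
Total via 2: 41 + 19 = 60 s.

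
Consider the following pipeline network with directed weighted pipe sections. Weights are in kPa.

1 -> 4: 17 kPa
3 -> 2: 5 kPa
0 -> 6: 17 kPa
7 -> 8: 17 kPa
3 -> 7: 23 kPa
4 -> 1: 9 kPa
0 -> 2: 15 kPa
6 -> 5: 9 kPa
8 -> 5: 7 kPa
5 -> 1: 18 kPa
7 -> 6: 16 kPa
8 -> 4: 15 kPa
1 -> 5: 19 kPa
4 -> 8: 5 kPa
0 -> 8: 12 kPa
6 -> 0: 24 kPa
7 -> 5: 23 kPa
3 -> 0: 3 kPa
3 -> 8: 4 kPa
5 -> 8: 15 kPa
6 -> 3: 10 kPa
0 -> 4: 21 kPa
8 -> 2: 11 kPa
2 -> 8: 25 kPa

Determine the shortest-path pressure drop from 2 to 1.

Compare a few routes:
2 - 8 - 5 - 1: 25+7+18 = 50
2 - 8 - 4 - 1: 25+15+9 = 49
Cheapest is 2 - 8 - 4 - 1 at 49 kPa.

49 kPa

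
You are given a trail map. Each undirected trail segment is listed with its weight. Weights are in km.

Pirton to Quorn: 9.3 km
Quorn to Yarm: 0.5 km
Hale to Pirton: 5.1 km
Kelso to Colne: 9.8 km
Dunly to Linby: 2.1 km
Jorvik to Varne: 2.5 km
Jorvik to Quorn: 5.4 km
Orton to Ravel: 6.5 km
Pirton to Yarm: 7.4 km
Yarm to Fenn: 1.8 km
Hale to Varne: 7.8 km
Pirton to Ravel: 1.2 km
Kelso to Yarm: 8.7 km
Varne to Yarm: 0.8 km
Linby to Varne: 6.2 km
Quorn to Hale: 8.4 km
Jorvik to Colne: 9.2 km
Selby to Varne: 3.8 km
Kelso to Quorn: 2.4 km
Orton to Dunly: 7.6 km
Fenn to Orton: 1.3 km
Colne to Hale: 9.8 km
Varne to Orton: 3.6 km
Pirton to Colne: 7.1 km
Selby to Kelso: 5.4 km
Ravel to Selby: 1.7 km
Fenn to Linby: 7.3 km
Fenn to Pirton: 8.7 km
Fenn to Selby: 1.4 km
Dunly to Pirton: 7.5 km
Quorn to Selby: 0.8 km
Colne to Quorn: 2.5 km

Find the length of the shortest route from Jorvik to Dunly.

Settle nodes by increasing distance from Jorvik:
Jorvik: 0
Varne: 2.5  (via Jorvik)
Yarm: 3.3  (via Varne)
Quorn: 3.8  (via Yarm)
Selby: 4.6  (via Quorn)
Fenn: 5.1  (via Yarm)
Orton: 6.1  (via Varne)
Kelso: 6.2  (via Quorn)
Ravel: 6.3  (via Selby)
Colne: 6.3  (via Quorn)
Pirton: 7.5  (via Ravel)
Linby: 8.7  (via Varne)
Hale: 10.3  (via Varne)
Dunly: 10.8  (via Linby)
Shortest route: Jorvik → Varne → Linby → Dunly = 10.8 km.

10.8 km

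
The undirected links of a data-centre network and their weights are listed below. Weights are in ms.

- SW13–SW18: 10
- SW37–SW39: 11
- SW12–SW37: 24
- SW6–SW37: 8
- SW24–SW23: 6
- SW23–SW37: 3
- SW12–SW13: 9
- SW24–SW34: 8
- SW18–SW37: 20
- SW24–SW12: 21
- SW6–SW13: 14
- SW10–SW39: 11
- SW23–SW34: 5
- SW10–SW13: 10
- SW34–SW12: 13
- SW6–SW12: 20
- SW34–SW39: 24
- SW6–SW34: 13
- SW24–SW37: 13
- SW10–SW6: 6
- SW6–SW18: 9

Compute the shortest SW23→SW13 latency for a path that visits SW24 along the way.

Shortest SW23→SW24: SW23 → SW24 = 6
Best SW24 to SW13: SW24 → SW12 → SW13 costing 30
Total via SW24: 6 + 30 = 36 ms.

36 ms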